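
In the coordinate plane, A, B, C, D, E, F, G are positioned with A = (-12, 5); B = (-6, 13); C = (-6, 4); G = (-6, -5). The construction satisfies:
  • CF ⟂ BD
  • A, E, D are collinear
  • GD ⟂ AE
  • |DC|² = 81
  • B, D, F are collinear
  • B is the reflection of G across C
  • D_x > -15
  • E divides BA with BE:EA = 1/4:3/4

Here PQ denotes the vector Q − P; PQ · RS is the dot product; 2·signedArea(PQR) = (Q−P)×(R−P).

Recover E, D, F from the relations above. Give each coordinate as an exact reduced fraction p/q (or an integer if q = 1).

1. E_x = -15/2  [E divides BA with BE:EA = 1/4:3/4]
2. E_y = 11  [E divides BA with BE:EA = 1/4:3/4]
   → E = (-15/2, 11)
3. D_x = -366/25  [A, E, D are collinear ∩ GD ⟂ AE]
4. D_y = 37/25  [A, E, D are collinear ∩ GD ⟂ AE]
   → D = (-366/25, 37/25)
5. F_x = -258/25  [B, D, F are collinear ∩ CF ⟂ BD]
6. F_y = 181/25  [B, D, F are collinear ∩ CF ⟂ BD]
   → F = (-258/25, 181/25)

D = (-366/25, 37/25)
E = (-15/2, 11)
F = (-258/25, 181/25)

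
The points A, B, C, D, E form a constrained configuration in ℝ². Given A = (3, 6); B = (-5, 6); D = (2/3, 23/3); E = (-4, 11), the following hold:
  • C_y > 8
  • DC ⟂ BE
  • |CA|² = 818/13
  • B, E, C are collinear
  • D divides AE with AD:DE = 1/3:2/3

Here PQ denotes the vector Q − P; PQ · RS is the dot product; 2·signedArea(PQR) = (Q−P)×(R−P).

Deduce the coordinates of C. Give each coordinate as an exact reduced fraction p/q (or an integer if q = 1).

1. C_x = -58/13  [B, E, C are collinear ∩ DC ⟂ BE]
2. C_y = 113/13  [B, E, C are collinear ∩ DC ⟂ BE]
   → C = (-58/13, 113/13)

C = (-58/13, 113/13)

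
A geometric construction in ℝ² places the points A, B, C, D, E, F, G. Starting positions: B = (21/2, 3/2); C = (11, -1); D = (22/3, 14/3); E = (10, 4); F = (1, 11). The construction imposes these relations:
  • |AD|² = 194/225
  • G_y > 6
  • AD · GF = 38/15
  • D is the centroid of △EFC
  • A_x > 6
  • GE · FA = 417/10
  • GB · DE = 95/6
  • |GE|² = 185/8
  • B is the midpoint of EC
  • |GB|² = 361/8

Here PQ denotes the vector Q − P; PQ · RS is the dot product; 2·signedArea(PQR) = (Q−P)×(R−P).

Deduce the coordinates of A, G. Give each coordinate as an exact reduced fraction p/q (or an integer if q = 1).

1. G_x = 23/4  [line -8/3·x + 2/3·y + 67/6 = 0 ∩ |GB|² = 361/8]
2. G_y = 25/4  [line -8/3·x + 2/3·y + 67/6 = 0 ∩ |GB|² = 361/8]
   → G = (23/4, 25/4)
3. A_x = 7  [AD · GF = 38/15 ∩ GE · FA = 417/10]
4. A_y = 19/5  [AD · GF = 38/15 ∩ GE · FA = 417/10]
   → A = (7, 19/5)

A = (7, 19/5)
G = (23/4, 25/4)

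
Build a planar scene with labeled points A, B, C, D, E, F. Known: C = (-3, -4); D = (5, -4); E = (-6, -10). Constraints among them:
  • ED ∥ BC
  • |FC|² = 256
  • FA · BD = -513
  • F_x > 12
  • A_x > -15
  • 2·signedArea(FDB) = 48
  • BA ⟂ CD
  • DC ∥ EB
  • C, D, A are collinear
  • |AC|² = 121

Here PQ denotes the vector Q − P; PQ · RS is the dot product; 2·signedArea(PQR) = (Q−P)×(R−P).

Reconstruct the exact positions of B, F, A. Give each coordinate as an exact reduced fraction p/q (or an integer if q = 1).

A = (-14, -4)
B = (-14, -10)
F = (13, -4)

1. B_x = -14  [ED ∥ BC ∩ DC ∥ EB]
2. B_y = -10  [ED ∥ BC ∩ DC ∥ EB]
   → B = (-14, -10)
3. F_x = 13  [line 6·x + -19·y + -154 = 0 ∩ |FC|² = 256]
4. F_y = -4  [line 6·x + -19·y + -154 = 0 ∩ |FC|² = 256]
   → F = (13, -4)
5. A_x = -14  [C, D, A are collinear ∩ BA ⟂ CD]
6. A_y = -4  [C, D, A are collinear ∩ BA ⟂ CD]
   → A = (-14, -4)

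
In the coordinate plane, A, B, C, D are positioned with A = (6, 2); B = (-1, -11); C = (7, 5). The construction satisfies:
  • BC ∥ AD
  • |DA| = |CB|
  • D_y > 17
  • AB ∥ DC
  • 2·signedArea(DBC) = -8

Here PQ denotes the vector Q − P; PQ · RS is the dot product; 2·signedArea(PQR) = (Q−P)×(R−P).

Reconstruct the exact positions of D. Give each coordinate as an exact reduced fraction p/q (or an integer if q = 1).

D = (14, 18)

1. D_x = 14  [AB ∥ DC ∩ BC ∥ AD]
2. D_y = 18  [AB ∥ DC ∩ BC ∥ AD]
   → D = (14, 18)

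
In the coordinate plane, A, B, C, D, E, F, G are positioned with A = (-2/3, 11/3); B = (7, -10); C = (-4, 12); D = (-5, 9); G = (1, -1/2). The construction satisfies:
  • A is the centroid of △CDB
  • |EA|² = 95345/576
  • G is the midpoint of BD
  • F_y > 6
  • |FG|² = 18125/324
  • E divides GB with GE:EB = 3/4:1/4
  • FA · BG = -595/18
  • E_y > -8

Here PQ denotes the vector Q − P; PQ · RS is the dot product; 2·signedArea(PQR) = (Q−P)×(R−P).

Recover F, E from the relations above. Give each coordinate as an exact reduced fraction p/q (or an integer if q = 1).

E = (11/2, -61/8)
F = (-16/9, 58/9)

1. F_x = -16/9  [line 6·x + -19/2·y + 647/9 = 0 ∩ |FG|² = 18125/324]
2. F_y = 58/9  [line 6·x + -19/2·y + 647/9 = 0 ∩ |FG|² = 18125/324]
   → F = (-16/9, 58/9)
3. E_x = 11/2  [E divides GB with GE:EB = 3/4:1/4]
4. E_y = -61/8  [E divides GB with GE:EB = 3/4:1/4]
   → E = (11/2, -61/8)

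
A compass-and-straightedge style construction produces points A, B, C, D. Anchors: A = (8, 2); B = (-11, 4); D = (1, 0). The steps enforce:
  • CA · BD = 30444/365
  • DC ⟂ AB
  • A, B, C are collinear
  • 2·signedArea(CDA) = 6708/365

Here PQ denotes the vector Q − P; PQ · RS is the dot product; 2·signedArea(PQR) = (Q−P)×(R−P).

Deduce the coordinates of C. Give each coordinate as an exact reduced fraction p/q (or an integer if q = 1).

C = (469/365, 988/365)

1. C_x = 469/365  [A, B, C are collinear ∩ DC ⟂ AB]
2. C_y = 988/365  [A, B, C are collinear ∩ DC ⟂ AB]
   → C = (469/365, 988/365)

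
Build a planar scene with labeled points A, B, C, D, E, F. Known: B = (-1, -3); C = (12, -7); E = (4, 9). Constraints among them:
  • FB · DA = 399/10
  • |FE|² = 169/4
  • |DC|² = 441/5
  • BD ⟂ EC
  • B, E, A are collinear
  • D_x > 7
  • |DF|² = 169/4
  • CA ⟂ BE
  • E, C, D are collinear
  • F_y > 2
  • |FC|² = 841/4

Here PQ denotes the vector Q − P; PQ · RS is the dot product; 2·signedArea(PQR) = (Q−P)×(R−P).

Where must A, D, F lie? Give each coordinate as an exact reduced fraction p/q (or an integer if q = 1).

1. A_x = -84/169  [B, E, A are collinear ∩ CA ⟂ BE]
2. A_y = -303/169  [B, E, A are collinear ∩ CA ⟂ BE]
   → A = (-84/169, -303/169)
3. D_x = 39/5  [E, C, D are collinear ∩ BD ⟂ EC]
4. D_y = 7/5  [E, C, D are collinear ∩ BD ⟂ EC]
   → D = (39/5, 7/5)
5. F_x = 3/2  [line 7011/845·x + 2698/845·y + -37221/1690 = 0 ∩ |DF|² = 169/4]
6. F_y = 3  [line 7011/845·x + 2698/845·y + -37221/1690 = 0 ∩ |DF|² = 169/4]
   → F = (3/2, 3)

A = (-84/169, -303/169)
D = (39/5, 7/5)
F = (3/2, 3)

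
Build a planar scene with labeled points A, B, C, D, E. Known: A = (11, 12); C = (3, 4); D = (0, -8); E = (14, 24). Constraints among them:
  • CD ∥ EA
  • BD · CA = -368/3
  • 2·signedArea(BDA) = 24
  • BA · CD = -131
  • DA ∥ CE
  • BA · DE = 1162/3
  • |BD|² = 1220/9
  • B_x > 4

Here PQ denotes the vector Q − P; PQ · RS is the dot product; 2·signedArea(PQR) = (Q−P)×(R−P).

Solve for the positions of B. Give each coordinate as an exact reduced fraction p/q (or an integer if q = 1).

1. B_x = 14/3  [BD · CA = -368/3 ∩ BA · CD = -131]
2. B_y = 8/3  [BD · CA = -368/3 ∩ BA · CD = -131]
   → B = (14/3, 8/3)

B = (14/3, 8/3)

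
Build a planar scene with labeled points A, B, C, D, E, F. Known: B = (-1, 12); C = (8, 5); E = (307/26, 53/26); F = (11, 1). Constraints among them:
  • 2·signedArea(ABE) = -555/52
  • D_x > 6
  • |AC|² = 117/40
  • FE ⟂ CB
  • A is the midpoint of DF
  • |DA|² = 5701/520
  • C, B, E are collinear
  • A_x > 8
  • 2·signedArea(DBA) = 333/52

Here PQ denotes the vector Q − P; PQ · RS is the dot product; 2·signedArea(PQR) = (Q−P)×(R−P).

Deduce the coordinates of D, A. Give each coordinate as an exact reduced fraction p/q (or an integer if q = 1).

1. A_x = 2299/260  [line 259/26·x + 333/26·y + -6919/52 = 0 ∩ |AC|² = 117/40]
2. A_y = 913/260  [line 259/26·x + 333/26·y + -6919/52 = 0 ∩ |AC|² = 117/40]
   → A = (2299/260, 913/260)
3. D_x = 869/130  [2·signedArea(DBA) = 333/52 ∩ A is the midpoint of DF]
4. D_y = 783/130  [2·signedArea(DBA) = 333/52 ∩ A is the midpoint of DF]
   → D = (869/130, 783/130)

A = (2299/260, 913/260)
D = (869/130, 783/130)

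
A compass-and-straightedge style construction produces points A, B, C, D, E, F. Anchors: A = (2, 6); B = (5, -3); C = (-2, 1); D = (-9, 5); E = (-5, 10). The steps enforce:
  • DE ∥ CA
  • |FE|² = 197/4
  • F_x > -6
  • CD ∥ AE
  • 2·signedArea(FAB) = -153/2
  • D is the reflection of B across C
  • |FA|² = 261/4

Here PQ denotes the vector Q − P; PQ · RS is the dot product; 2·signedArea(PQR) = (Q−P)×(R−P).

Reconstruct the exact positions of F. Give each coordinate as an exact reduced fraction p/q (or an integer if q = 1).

F = (-11/2, 3)

1. F_x = -11/2  [line 9·x + 3·y + 81/2 = 0 ∩ |FE|² = 197/4]
2. F_y = 3  [line 9·x + 3·y + 81/2 = 0 ∩ |FE|² = 197/4]
   → F = (-11/2, 3)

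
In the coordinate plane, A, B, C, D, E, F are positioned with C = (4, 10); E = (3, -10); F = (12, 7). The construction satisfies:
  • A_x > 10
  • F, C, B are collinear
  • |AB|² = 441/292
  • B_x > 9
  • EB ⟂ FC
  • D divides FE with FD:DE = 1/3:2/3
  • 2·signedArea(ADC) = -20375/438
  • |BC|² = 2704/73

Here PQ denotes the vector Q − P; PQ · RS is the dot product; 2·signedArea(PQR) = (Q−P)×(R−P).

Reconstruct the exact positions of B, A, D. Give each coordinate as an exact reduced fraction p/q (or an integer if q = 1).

1. B_x = 708/73  [F, C, B are collinear ∩ EB ⟂ FC]
2. B_y = 574/73  [F, C, B are collinear ∩ EB ⟂ FC]
   → B = (708/73, 574/73)
3. D_x = 9  [D divides FE with FD:DE = 1/3:2/3]
4. D_y = 4/3  [D divides FE with FD:DE = 1/3:2/3]
   → D = (9, 4/3)
5. A_x = 792/73  [line -26/3·x + -5·y + 19153/146 = 0 ∩ |AB|² = 441/292]
6. A_y = 1085/146  [line -26/3·x + -5·y + 19153/146 = 0 ∩ |AB|² = 441/292]
   → A = (792/73, 1085/146)

A = (792/73, 1085/146)
B = (708/73, 574/73)
D = (9, 4/3)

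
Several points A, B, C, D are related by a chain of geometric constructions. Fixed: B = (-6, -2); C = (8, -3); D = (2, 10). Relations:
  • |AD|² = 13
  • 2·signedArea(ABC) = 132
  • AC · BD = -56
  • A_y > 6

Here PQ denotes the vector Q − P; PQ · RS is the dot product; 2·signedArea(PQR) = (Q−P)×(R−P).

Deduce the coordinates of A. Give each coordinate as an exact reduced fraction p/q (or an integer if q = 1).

A = (0, 7)

1. A_x = 0  [2·signedArea(ABC) = 132 ∩ AC · BD = -56]
2. A_y = 7  [2·signedArea(ABC) = 132 ∩ AC · BD = -56]
   → A = (0, 7)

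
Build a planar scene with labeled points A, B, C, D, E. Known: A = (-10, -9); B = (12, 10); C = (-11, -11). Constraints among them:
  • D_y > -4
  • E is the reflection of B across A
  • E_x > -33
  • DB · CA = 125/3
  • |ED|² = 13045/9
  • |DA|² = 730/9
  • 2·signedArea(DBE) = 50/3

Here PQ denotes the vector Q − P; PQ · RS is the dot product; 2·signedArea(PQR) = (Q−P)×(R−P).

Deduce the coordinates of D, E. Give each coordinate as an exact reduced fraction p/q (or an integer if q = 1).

D = (-3, -10/3)
E = (-32, -28)

1. E_x = -32  [E is the reflection of B across A]
2. E_y = -28  [E is the reflection of B across A]
   → E = (-32, -28)
3. D_x = -3  [DB · CA = 125/3 ∩ 2·signedArea(DBE) = 50/3]
4. D_y = -10/3  [DB · CA = 125/3 ∩ 2·signedArea(DBE) = 50/3]
   → D = (-3, -10/3)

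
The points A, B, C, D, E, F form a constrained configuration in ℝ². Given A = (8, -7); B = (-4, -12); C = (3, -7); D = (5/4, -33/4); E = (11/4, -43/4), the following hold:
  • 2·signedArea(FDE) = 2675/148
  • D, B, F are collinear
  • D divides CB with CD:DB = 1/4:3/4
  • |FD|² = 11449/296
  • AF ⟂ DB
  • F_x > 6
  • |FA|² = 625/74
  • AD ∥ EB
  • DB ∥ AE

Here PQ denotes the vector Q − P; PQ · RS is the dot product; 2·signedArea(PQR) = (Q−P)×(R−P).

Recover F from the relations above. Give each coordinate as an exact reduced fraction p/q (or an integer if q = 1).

F = (467/74, -343/74)

1. F_x = 467/74  [D, B, F are collinear ∩ AF ⟂ DB]
2. F_y = -343/74  [D, B, F are collinear ∩ AF ⟂ DB]
   → F = (467/74, -343/74)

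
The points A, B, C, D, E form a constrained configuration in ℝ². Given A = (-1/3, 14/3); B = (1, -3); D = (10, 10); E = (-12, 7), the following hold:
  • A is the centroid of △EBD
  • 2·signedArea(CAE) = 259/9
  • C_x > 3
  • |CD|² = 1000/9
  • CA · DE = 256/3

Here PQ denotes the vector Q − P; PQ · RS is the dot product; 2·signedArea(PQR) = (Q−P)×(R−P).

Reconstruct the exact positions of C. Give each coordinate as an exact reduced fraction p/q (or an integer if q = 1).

C = (4, 4/3)

1. C_x = 4  [2·signedArea(CAE) = 259/9 ∩ CA · DE = 256/3]
2. C_y = 4/3  [2·signedArea(CAE) = 259/9 ∩ CA · DE = 256/3]
   → C = (4, 4/3)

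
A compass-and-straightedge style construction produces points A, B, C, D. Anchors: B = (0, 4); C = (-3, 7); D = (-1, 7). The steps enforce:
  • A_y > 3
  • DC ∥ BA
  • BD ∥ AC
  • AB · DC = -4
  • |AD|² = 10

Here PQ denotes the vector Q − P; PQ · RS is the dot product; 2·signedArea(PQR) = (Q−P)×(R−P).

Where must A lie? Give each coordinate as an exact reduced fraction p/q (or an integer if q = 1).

1. A_x = -2  [BD ∥ AC ∩ DC ∥ BA]
2. A_y = 4  [BD ∥ AC ∩ DC ∥ BA]
   → A = (-2, 4)

A = (-2, 4)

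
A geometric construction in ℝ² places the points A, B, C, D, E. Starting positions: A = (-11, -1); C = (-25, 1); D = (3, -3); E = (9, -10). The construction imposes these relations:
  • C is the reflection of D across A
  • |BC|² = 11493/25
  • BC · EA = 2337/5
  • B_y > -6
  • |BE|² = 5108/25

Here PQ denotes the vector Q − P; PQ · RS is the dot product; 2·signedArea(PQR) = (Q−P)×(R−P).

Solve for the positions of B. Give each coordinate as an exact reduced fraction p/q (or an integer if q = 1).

B = (-23/5, -28/5)

1. B_x = -23/5  [line 20·x + -9·y + 208/5 = 0 ∩ |BC|² = 11493/25]
2. B_y = -28/5  [line 20·x + -9·y + 208/5 = 0 ∩ |BC|² = 11493/25]
   → B = (-23/5, -28/5)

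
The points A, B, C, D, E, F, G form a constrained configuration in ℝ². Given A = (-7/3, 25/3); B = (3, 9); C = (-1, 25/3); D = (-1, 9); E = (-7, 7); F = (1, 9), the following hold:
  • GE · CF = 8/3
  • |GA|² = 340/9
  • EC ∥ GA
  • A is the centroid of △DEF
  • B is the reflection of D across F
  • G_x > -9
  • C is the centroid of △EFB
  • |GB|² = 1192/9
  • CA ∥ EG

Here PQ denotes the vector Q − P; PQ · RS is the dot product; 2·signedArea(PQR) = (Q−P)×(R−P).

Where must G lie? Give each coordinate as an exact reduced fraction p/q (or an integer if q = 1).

1. G_x = -25/3  [EC ∥ GA ∩ CA ∥ EG]
2. G_y = 7  [EC ∥ GA ∩ CA ∥ EG]
   → G = (-25/3, 7)

G = (-25/3, 7)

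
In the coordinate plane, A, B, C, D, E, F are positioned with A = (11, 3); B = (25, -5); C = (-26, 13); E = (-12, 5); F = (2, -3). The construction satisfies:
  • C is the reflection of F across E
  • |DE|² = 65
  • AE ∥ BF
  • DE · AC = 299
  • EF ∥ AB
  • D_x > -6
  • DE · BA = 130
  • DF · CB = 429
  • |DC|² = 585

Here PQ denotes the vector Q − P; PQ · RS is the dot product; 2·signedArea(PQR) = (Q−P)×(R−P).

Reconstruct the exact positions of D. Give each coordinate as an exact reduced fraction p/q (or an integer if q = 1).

D = (-5, 1)

1. D_x = -5  [DF · CB = 429 ∩ DE · AC = 299]
2. D_y = 1  [DF · CB = 429 ∩ DE · AC = 299]
   → D = (-5, 1)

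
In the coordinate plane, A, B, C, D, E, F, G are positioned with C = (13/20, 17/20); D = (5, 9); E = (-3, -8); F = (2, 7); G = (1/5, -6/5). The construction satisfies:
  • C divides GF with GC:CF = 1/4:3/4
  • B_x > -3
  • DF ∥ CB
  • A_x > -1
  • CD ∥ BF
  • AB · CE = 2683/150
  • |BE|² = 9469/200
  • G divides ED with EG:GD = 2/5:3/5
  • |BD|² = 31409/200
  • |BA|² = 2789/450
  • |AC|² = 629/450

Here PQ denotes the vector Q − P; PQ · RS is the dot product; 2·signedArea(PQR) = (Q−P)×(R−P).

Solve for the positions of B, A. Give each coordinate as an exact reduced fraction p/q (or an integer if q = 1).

A = (-7/60, -1/20)
B = (-47/20, -23/20)

1. B_x = -47/20  [CD ∥ BF ∩ DF ∥ CB]
2. B_y = -23/20  [CD ∥ BF ∩ DF ∥ CB]
   → B = (-47/20, -23/20)
3. A_x = -7/60  [line 73/20·x + 177/20·y + 521/600 = 0 ∩ |BA|² = 2789/450]
4. A_y = -1/20  [line 73/20·x + 177/20·y + 521/600 = 0 ∩ |BA|² = 2789/450]
   → A = (-7/60, -1/20)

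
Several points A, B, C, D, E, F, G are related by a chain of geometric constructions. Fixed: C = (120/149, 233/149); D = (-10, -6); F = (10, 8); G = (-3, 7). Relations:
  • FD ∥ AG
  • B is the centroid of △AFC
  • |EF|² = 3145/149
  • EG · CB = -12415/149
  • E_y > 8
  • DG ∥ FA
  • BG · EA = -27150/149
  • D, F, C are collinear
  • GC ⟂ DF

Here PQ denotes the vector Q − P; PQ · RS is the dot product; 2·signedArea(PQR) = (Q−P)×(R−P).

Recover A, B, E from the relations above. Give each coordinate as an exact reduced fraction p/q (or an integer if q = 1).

A = (17, 21)
B = (1381/149, 1518/149)
E = (808/149, 1251/149)

1. A_x = 17  [FD ∥ AG ∩ DG ∥ FA]
2. A_y = 21  [FD ∥ AG ∩ DG ∥ FA]
   → A = (17, 21)
3. B_x = 1381/149  [B is the centroid of △AFC]
4. B_y = 1518/149  [B is the centroid of △AFC]
   → B = (1381/149, 1518/149)
5. E_x = 808/149  [EG · CB = -12415/149 ∩ BG · EA = -27150/149]
6. E_y = 1251/149  [EG · CB = -12415/149 ∩ BG · EA = -27150/149]
   → E = (808/149, 1251/149)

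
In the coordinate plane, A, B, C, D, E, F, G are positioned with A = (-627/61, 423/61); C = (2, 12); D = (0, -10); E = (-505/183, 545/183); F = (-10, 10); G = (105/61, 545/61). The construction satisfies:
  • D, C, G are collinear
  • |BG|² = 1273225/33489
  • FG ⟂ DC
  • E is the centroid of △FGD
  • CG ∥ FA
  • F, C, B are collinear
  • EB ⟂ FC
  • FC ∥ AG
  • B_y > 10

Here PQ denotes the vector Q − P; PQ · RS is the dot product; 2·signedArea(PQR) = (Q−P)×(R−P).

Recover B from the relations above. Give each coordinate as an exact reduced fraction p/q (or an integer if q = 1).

B = (-9240/2257, 74375/6771)

1. B_x = -9240/2257  [F, C, B are collinear ∩ EB ⟂ FC]
2. B_y = 74375/6771  [F, C, B are collinear ∩ EB ⟂ FC]
   → B = (-9240/2257, 74375/6771)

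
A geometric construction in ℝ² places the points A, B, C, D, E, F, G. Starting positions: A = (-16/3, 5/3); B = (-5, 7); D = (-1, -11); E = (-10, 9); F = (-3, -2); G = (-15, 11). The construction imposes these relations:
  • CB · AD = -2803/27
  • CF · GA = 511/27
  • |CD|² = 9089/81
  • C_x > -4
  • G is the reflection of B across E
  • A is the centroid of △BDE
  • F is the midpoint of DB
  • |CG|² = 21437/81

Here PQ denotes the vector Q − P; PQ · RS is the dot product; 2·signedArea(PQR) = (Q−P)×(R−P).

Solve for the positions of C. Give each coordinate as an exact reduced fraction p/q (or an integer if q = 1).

C = (-34/9, -7/9)

1. C_x = -34/9  [CB · AD = -2803/27 ∩ CF · GA = 511/27]
2. C_y = -7/9  [CB · AD = -2803/27 ∩ CF · GA = 511/27]
   → C = (-34/9, -7/9)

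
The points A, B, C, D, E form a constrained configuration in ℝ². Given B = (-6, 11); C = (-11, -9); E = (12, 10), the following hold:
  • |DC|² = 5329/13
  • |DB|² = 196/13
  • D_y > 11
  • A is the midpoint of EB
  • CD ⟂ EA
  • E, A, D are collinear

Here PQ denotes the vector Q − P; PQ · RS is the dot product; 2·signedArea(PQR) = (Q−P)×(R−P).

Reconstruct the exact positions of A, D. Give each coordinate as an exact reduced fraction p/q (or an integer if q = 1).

A = (3, 21/2)
D = (-642/65, 729/65)

1. A_x = 3  [A is the midpoint of EB]
2. A_y = 21/2  [A is the midpoint of EB]
   → A = (3, 21/2)
3. D_x = -642/65  [E, A, D are collinear ∩ CD ⟂ EA]
4. D_y = 729/65  [E, A, D are collinear ∩ CD ⟂ EA]
   → D = (-642/65, 729/65)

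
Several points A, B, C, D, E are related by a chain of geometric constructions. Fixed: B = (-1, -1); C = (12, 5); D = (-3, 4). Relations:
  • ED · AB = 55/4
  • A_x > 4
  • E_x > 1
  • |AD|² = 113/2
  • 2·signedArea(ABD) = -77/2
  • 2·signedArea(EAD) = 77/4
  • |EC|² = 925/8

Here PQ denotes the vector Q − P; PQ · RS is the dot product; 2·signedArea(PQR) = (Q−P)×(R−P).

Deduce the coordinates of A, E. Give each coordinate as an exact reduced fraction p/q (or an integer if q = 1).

1. A_x = 9/2  [line -5·x + -2·y + 63/2 = 0 ∩ |AD|² = 113/2]
2. A_y = 9/2  [line -5·x + -2·y + 63/2 = 0 ∩ |AD|² = 113/2]
   → A = (9/2, 9/2)
3. E_x = 7/4  [2·signedArea(EAD) = 77/4 ∩ ED · AB = 55/4]
4. E_y = 7/4  [2·signedArea(EAD) = 77/4 ∩ ED · AB = 55/4]
   → E = (7/4, 7/4)

A = (9/2, 9/2)
E = (7/4, 7/4)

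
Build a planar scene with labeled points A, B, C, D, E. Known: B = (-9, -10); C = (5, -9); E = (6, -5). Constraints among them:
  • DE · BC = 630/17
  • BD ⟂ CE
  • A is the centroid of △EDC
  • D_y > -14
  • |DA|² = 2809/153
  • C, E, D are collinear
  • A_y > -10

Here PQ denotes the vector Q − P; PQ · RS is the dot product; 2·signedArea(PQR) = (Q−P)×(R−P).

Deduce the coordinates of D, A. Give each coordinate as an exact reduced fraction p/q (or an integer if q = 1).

1. D_x = 67/17  [C, E, D are collinear ∩ BD ⟂ CE]
2. D_y = -225/17  [C, E, D are collinear ∩ BD ⟂ CE]
   → D = (67/17, -225/17)
3. A_x = 254/51  [A is the centroid of △EDC]
4. A_y = -463/51  [A is the centroid of △EDC]
   → A = (254/51, -463/51)

A = (254/51, -463/51)
D = (67/17, -225/17)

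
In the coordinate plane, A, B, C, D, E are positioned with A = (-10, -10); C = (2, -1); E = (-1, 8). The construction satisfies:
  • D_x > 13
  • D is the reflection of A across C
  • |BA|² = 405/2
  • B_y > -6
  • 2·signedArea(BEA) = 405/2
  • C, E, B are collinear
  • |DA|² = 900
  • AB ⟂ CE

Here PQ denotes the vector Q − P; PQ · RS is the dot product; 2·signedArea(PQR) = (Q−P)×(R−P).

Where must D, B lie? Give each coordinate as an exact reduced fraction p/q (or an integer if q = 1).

1. D_x = 14  [D is the reflection of A across C]
2. D_y = 8  [D is the reflection of A across C]
   → D = (14, 8)
3. B_x = 7/2  [C, E, B are collinear ∩ AB ⟂ CE]
4. B_y = -11/2  [C, E, B are collinear ∩ AB ⟂ CE]
   → B = (7/2, -11/2)

B = (7/2, -11/2)
D = (14, 8)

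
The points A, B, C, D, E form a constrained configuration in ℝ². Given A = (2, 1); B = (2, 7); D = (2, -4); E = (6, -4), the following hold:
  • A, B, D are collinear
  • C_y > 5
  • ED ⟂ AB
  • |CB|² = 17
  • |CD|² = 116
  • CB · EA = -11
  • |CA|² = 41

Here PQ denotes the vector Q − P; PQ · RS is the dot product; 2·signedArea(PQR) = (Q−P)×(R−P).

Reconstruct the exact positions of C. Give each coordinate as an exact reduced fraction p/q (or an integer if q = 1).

1. C_x = -2  [line 4·x + -5·y + 38 = 0 ∩ |CA|² = 41]
2. C_y = 6  [line 4·x + -5·y + 38 = 0 ∩ |CA|² = 41]
   → C = (-2, 6)

C = (-2, 6)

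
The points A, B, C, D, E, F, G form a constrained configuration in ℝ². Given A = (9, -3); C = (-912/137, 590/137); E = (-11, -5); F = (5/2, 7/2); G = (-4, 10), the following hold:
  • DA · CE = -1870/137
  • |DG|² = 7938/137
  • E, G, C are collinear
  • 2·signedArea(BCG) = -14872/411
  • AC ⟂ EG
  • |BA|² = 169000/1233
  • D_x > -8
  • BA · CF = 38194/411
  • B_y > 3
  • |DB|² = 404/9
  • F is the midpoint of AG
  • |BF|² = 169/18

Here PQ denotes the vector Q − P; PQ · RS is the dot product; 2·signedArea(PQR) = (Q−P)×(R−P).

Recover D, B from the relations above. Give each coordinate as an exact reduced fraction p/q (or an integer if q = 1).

B = (-227/411, 1549/411)
D = (-989/137, 425/137)

1. D_x = -989/137  [line 595/137·x + 1275/137·y + 340/137 = 0 ∩ |DG|² = 7938/137]
2. D_y = 425/137  [line 595/137·x + 1275/137·y + 340/137 = 0 ∩ |DG|² = 7938/137]
   → D = (-989/137, 425/137)
3. B_x = -227/411  [BA · CF = 38194/411 ∩ 2·signedArea(BCG) = -14872/411]
4. B_y = 1549/411  [BA · CF = 38194/411 ∩ 2·signedArea(BCG) = -14872/411]
   → B = (-227/411, 1549/411)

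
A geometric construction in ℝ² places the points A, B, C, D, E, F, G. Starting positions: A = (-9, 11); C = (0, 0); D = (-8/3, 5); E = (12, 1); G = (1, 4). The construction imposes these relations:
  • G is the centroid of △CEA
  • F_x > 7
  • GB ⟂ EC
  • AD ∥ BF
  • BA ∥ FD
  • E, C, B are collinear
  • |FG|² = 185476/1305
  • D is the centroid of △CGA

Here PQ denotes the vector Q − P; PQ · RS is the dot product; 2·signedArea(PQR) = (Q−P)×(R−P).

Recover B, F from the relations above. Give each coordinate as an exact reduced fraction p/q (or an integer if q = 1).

B = (192/145, 16/145)
F = (3331/435, -854/145)

1. B_x = 192/145  [E, C, B are collinear ∩ GB ⟂ EC]
2. B_y = 16/145  [E, C, B are collinear ∩ GB ⟂ EC]
   → B = (192/145, 16/145)
3. F_x = 3331/435  [BA ∥ FD ∩ AD ∥ BF]
4. F_y = -854/145  [BA ∥ FD ∩ AD ∥ BF]
   → F = (3331/435, -854/145)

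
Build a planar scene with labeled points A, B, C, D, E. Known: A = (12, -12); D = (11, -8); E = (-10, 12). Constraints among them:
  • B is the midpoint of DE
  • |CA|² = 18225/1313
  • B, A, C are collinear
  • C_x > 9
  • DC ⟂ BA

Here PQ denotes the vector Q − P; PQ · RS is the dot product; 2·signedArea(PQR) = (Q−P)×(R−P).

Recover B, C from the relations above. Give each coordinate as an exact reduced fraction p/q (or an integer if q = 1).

B = (1/2, 2)
C = (12651/1313, -11976/1313)

1. B_x = 1/2  [B is the midpoint of DE]
2. B_y = 2  [B is the midpoint of DE]
   → B = (1/2, 2)
3. C_x = 12651/1313  [B, A, C are collinear ∩ DC ⟂ BA]
4. C_y = -11976/1313  [B, A, C are collinear ∩ DC ⟂ BA]
   → C = (12651/1313, -11976/1313)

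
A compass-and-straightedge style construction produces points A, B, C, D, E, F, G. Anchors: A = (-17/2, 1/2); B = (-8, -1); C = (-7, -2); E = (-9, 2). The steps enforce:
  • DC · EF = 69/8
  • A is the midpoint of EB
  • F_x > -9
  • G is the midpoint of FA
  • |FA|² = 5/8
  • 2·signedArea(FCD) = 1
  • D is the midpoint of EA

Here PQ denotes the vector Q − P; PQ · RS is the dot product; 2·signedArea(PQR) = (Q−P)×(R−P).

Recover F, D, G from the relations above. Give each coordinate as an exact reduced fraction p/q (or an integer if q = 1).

D = (-35/4, 5/4)
F = (-33/4, -1/4)
G = (-67/8, 1/8)

1. D_x = -35/4  [D is the midpoint of EA]
2. D_y = 5/4  [D is the midpoint of EA]
   → D = (-35/4, 5/4)
3. F_x = -33/4  [2·signedArea(FCD) = 1 ∩ DC · EF = 69/8]
4. F_y = -1/4  [2·signedArea(FCD) = 1 ∩ DC · EF = 69/8]
   → F = (-33/4, -1/4)
5. G_x = -67/8  [G is the midpoint of FA]
6. G_y = 1/8  [G is the midpoint of FA]
   → G = (-67/8, 1/8)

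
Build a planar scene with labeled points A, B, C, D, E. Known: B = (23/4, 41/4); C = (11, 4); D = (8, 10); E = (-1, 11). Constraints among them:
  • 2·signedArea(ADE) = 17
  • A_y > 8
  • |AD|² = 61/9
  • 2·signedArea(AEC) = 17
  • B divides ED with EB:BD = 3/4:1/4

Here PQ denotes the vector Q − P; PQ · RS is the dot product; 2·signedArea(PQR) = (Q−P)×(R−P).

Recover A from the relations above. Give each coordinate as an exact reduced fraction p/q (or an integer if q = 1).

1. A_x = 6  [2·signedArea(ADE) = 17 ∩ 2·signedArea(AEC) = 17]
2. A_y = 25/3  [2·signedArea(ADE) = 17 ∩ 2·signedArea(AEC) = 17]
   → A = (6, 25/3)

A = (6, 25/3)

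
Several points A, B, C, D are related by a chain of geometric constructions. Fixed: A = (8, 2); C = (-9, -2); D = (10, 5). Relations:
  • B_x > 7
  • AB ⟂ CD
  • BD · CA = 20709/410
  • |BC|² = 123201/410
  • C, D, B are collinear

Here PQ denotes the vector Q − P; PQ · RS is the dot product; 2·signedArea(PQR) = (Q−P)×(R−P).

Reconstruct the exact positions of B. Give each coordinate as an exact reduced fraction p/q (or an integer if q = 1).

B = (2979/410, 1637/410)

1. B_x = 2979/410  [C, D, B are collinear ∩ AB ⟂ CD]
2. B_y = 1637/410  [C, D, B are collinear ∩ AB ⟂ CD]
   → B = (2979/410, 1637/410)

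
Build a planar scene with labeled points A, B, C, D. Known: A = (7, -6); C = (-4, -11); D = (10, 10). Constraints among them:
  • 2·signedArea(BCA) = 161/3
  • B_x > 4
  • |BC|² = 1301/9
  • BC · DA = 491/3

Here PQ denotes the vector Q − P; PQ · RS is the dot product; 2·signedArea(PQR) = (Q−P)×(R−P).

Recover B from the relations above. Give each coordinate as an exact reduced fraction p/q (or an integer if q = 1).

B = (13/3, -7/3)

1. B_x = 13/3  [2·signedArea(BCA) = 161/3 ∩ BC · DA = 491/3]
2. B_y = -7/3  [2·signedArea(BCA) = 161/3 ∩ BC · DA = 491/3]
   → B = (13/3, -7/3)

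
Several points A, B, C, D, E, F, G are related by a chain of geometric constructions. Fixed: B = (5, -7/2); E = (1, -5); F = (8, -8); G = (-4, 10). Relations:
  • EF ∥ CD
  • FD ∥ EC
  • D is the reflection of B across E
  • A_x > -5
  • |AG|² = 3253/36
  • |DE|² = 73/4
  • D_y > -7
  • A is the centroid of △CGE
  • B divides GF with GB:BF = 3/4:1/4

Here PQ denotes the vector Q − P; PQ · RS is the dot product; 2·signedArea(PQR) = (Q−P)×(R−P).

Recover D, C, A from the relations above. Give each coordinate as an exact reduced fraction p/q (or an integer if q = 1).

1. D_x = -3  [D is the reflection of B across E]
2. D_y = -13/2  [D is the reflection of B across E]
   → D = (-3, -13/2)
3. C_x = -10  [EF ∥ CD ∩ FD ∥ EC]
4. C_y = -7/2  [EF ∥ CD ∩ FD ∥ EC]
   → C = (-10, -7/2)
5. A_x = -13/3  [A is the centroid of △CGE]
6. A_y = 1/2  [A is the centroid of △CGE]
   → A = (-13/3, 1/2)

A = (-13/3, 1/2)
C = (-10, -7/2)
D = (-3, -13/2)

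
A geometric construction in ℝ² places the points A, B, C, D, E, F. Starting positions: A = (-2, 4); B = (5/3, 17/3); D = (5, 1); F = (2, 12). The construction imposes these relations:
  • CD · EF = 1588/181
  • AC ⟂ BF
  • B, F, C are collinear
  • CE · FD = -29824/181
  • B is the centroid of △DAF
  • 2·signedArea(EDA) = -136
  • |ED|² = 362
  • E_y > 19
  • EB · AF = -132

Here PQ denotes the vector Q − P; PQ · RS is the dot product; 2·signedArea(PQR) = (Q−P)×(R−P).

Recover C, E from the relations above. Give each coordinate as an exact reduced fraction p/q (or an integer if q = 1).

1. C_x = 284/181  [B, F, C are collinear ∩ AC ⟂ BF]
2. C_y = 690/181  [B, F, C are collinear ∩ AC ⟂ BF]
   → C = (284/181, 690/181)
3. E_x = 6  [EB · AF = -132 ∩ CD · EF = 1588/181]
4. E_y = 20  [EB · AF = -132 ∩ CD · EF = 1588/181]
   → E = (6, 20)

C = (284/181, 690/181)
E = (6, 20)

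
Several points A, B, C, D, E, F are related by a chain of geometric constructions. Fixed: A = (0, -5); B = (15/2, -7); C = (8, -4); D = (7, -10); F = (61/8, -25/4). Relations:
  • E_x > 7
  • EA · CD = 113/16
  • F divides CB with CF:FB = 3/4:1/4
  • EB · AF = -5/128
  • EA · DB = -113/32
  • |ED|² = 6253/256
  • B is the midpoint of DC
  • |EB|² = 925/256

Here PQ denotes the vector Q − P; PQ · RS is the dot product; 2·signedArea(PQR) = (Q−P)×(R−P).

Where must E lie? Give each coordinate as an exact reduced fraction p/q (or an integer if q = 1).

E = (125/16, -41/8)

1. E_x = 125/16  [EA · DB = -113/32 ∩ EB · AF = -5/128]
2. E_y = -41/8  [EA · DB = -113/32 ∩ EB · AF = -5/128]
   → E = (125/16, -41/8)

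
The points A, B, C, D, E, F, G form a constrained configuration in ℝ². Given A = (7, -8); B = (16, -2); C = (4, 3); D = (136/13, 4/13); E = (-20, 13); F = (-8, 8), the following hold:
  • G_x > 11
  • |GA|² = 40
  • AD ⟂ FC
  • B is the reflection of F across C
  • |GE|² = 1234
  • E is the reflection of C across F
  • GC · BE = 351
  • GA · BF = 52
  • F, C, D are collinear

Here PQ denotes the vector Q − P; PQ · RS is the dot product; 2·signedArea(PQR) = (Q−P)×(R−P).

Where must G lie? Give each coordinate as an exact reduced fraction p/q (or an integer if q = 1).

1. G_x = 145/13  [line 24·x + -10·y + -300 = 0 ∩ |GA|² = 40]
2. G_y = -42/13  [line 24·x + -10·y + -300 = 0 ∩ |GA|² = 40]
   → G = (145/13, -42/13)

G = (145/13, -42/13)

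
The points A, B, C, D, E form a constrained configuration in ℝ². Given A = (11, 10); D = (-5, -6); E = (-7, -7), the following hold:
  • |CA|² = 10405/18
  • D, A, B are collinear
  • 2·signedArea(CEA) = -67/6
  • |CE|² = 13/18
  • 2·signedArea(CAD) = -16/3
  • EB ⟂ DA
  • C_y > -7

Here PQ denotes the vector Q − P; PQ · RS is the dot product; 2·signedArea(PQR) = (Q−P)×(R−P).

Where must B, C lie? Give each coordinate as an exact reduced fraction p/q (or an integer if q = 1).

1. B_x = -13/2  [D, A, B are collinear ∩ EB ⟂ DA]
2. B_y = -15/2  [D, A, B are collinear ∩ EB ⟂ DA]
   → B = (-13/2, -15/2)
3. C_x = -37/6  [2·signedArea(CEA) = -67/6 ∩ 2·signedArea(CAD) = -16/3]
4. C_y = -41/6  [2·signedArea(CEA) = -67/6 ∩ 2·signedArea(CAD) = -16/3]
   → C = (-37/6, -41/6)

B = (-13/2, -15/2)
C = (-37/6, -41/6)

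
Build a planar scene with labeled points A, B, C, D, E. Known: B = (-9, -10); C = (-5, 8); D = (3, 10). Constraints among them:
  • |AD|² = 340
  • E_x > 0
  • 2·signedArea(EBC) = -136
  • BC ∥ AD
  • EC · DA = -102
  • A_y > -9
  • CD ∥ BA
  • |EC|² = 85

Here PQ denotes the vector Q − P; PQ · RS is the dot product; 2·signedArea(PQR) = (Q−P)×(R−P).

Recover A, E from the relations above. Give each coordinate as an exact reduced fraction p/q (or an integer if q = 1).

A = (-1, -8)
E = (1, 1)

1. A_x = -1  [BC ∥ AD ∩ CD ∥ BA]
2. A_y = -8  [BC ∥ AD ∩ CD ∥ BA]
   → A = (-1, -8)
3. E_x = 1  [2·signedArea(EBC) = -136 ∩ EC · DA = -102]
4. E_y = 1  [2·signedArea(EBC) = -136 ∩ EC · DA = -102]
   → E = (1, 1)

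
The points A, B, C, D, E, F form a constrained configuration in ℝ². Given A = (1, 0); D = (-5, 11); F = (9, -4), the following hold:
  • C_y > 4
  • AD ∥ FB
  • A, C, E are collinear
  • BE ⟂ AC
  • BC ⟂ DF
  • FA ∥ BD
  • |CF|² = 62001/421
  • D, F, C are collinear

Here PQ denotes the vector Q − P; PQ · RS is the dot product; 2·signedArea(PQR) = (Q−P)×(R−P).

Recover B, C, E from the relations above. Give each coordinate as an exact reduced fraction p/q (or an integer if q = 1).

B = (3, 7)
C = (303/421, 2051/421)
E = (2554247/4220525, 28962171/4220525)

1. B_x = 3  [FA ∥ BD ∩ AD ∥ FB]
2. B_y = 7  [FA ∥ BD ∩ AD ∥ FB]
   → B = (3, 7)
3. C_x = 303/421  [D, F, C are collinear ∩ BC ⟂ DF]
4. C_y = 2051/421  [D, F, C are collinear ∩ BC ⟂ DF]
   → C = (303/421, 2051/421)
5. E_x = 2554247/4220525  [A, C, E are collinear ∩ BE ⟂ AC]
6. E_y = 28962171/4220525  [A, C, E are collinear ∩ BE ⟂ AC]
   → E = (2554247/4220525, 28962171/4220525)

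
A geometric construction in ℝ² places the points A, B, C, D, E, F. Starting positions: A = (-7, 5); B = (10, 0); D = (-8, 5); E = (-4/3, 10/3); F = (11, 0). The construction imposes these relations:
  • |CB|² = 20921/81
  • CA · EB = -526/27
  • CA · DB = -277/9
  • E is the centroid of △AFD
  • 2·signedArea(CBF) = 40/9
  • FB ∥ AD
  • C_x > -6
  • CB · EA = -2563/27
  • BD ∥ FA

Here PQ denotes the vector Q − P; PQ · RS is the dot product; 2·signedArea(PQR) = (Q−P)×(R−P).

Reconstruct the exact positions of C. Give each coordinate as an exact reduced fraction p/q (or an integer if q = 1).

C = (-49/9, 40/9)

1. C_x = -49/9  [CA · EB = -526/27 ∩ 2·signedArea(CBF) = 40/9]
2. C_y = 40/9  [CA · EB = -526/27 ∩ 2·signedArea(CBF) = 40/9]
   → C = (-49/9, 40/9)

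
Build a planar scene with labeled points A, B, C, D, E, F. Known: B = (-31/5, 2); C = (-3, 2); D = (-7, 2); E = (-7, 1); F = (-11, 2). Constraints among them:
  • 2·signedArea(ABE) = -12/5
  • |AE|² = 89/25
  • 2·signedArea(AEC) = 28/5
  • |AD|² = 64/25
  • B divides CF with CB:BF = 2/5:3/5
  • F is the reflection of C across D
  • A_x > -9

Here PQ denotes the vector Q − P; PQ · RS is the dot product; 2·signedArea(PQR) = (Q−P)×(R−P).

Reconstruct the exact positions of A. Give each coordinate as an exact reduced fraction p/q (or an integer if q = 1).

A = (-43/5, 2)

1. A_x = -43/5  [2·signedArea(ABE) = -12/5 ∩ 2·signedArea(AEC) = 28/5]
2. A_y = 2  [2·signedArea(ABE) = -12/5 ∩ 2·signedArea(AEC) = 28/5]
   → A = (-43/5, 2)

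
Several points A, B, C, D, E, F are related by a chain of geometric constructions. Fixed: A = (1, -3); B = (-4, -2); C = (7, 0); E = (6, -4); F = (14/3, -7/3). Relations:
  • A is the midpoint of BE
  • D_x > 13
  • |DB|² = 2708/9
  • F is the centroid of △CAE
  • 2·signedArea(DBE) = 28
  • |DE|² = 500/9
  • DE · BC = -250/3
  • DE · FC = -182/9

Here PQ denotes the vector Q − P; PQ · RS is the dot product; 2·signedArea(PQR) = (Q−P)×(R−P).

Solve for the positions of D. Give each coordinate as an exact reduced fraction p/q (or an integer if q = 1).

D = (40/3, -8/3)

1. D_x = 40/3  [DE · FC = -182/9 ∩ 2·signedArea(DBE) = 28]
2. D_y = -8/3  [DE · FC = -182/9 ∩ 2·signedArea(DBE) = 28]
   → D = (40/3, -8/3)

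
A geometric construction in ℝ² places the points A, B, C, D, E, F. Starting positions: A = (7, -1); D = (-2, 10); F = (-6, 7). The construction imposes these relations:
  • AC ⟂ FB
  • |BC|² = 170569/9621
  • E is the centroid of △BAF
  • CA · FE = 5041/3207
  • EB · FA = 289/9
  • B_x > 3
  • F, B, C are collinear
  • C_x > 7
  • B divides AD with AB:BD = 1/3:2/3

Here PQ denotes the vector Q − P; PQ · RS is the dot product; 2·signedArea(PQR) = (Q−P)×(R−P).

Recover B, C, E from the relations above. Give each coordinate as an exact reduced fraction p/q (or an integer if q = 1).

1. B_x = 4  [B divides AD with AB:BD = 1/3:2/3]
2. B_y = 8/3  [B divides AD with AB:BD = 1/3:2/3]
   → B = (4, 8/3)
3. C_x = 8406/1069  [F, B, C are collinear ∩ AC ⟂ FB]
4. C_y = 1061/1069  [F, B, C are collinear ∩ AC ⟂ FB]
   → C = (8406/1069, 1061/1069)
5. E_x = 5/3  [E is the centroid of △BAF]
6. E_y = 26/9  [E is the centroid of △BAF]
   → E = (5/3, 26/9)

B = (4, 8/3)
C = (8406/1069, 1061/1069)
E = (5/3, 26/9)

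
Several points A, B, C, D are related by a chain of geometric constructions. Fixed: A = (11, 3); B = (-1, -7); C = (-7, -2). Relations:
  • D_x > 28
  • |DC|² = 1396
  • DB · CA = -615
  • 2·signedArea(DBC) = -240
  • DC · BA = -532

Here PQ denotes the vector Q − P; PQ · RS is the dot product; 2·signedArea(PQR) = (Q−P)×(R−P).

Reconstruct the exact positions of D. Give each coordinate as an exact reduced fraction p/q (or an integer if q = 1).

D = (29, 8)

1. D_x = 29  [DB · CA = -615 ∩ 2·signedArea(DBC) = -240]
2. D_y = 8  [DB · CA = -615 ∩ 2·signedArea(DBC) = -240]
   → D = (29, 8)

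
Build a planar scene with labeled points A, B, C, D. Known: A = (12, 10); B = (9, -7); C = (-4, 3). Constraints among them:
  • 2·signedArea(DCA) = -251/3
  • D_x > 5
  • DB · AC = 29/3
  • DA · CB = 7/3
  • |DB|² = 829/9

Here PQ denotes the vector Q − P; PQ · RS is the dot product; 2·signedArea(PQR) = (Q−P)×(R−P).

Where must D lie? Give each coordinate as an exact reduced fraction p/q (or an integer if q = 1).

1. D_x = 17/3  [DB · AC = 29/3 ∩ DA · CB = 7/3]
2. D_y = 2  [DB · AC = 29/3 ∩ DA · CB = 7/3]
   → D = (17/3, 2)

D = (17/3, 2)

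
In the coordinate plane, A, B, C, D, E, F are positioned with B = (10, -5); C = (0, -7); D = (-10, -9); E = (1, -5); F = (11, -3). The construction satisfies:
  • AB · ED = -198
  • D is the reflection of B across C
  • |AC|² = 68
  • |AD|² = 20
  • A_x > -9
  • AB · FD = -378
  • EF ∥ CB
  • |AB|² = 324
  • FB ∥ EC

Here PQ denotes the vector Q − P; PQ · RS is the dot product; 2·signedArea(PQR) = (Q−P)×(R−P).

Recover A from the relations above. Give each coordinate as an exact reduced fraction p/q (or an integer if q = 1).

1. A_x = -8  [AB · FD = -378 ∩ AB · ED = -198]
2. A_y = -5  [AB · FD = -378 ∩ AB · ED = -198]
   → A = (-8, -5)

A = (-8, -5)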